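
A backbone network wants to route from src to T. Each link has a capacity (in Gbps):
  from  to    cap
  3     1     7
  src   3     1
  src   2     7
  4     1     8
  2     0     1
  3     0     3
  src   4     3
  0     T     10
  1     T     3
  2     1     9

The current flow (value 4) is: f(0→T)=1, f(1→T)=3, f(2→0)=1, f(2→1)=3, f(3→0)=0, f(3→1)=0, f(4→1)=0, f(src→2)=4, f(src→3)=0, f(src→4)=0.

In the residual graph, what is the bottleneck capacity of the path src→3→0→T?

1

Residual capacities along the path: src→3: 1, 3→0: 3, 0→T: 9.
Minimum is 1.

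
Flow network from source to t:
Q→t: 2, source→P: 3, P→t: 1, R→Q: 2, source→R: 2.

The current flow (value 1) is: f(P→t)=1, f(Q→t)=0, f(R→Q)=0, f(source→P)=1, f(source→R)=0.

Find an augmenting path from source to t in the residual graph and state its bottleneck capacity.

Residual along source→R→Q→t: source→R: 2, R→Q: 2, Q→t: 2.
Bottleneck = min = 2.

source→R→Q→t, bottleneck 2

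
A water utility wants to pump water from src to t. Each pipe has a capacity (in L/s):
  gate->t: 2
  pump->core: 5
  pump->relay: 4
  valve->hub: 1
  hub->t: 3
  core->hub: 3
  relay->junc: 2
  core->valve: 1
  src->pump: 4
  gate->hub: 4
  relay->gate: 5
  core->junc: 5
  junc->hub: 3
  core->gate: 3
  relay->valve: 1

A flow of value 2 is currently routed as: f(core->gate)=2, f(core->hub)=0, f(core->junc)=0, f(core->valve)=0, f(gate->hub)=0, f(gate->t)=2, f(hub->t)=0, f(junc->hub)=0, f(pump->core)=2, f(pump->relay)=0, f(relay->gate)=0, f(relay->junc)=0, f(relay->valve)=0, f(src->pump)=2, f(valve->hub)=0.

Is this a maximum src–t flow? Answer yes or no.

Residual path src->pump->core->hub->t has bottleneck 2 > 0.
Pushing 2 along it raises the flow to 4, so the given flow is not maximum.

No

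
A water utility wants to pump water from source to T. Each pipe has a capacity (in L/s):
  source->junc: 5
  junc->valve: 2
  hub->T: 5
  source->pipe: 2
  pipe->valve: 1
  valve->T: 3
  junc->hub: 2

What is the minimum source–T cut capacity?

Max flow = 5 (via 3 augmenting paths).
In the residual at optimum, the set reachable from source is {junc, pipe, source}.
Cut edges: junc->hub (cap 2), junc->valve (cap 2), pipe->valve (cap 1). Sum = 5.

5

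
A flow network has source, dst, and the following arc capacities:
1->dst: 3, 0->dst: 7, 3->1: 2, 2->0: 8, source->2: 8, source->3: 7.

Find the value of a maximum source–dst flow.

Augment source->3->1->dst: bottleneck 2. Total 2.
Augment source->2->0->dst: bottleneck 7. Total 9.
No augmenting path remains in the residual graph.

9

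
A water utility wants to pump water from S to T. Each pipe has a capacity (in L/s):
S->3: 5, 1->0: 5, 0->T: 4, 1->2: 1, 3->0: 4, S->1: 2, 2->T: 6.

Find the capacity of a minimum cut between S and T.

Max flow = 5 (via 2 augmenting paths).
In the residual at optimum, the set reachable from S is {0, 1, 3, S}.
Cut edges: 1->2 (cap 1), 0->T (cap 4). Sum = 5.

5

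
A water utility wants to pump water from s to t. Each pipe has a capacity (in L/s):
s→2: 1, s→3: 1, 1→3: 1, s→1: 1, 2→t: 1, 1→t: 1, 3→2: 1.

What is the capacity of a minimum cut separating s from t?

Max flow = 2 (via 2 augmenting paths).
In the residual at optimum, the set reachable from s is {2, 3, s}.
Cut edges: s→1 (cap 1), 2→t (cap 1). Sum = 2.

2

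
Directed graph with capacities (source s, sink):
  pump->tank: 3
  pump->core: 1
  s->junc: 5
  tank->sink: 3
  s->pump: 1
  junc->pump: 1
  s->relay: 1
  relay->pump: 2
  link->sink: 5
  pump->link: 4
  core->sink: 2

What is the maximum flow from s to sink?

3

Augment s->pump->core->sink: bottleneck 1. Total 1.
Augment s->relay->pump->tank->sink: bottleneck 1. Total 2.
Augment s->junc->pump->tank->sink: bottleneck 1. Total 3.
No augmenting path remains in the residual graph.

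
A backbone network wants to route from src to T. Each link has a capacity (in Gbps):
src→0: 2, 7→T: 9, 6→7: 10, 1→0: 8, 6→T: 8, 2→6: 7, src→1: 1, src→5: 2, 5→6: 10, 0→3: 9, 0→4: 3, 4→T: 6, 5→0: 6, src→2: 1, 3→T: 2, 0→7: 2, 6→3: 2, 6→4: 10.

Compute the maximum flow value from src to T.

Augment src→5→6→T: bottleneck 2. Total 2.
Augment src→2→6→T: bottleneck 1. Total 3.
Augment src→0→3→T: bottleneck 2. Total 5.
Augment src→1→0→4→T: bottleneck 1. Total 6.
No augmenting path remains in the residual graph.

6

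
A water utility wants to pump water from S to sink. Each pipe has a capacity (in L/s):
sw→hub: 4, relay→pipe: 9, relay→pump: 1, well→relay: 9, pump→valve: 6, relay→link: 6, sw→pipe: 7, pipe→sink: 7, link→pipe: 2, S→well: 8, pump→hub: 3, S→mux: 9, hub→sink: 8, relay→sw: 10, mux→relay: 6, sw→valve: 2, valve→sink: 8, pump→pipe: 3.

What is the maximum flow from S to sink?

Augment S→well→relay→pipe→sink: bottleneck 7. Total 7.
Augment S→well→relay→sw→valve→sink: bottleneck 1. Total 8.
Augment S→mux→relay→sw→valve→sink: bottleneck 1. Total 9.
Augment S→mux→relay→sw→hub→sink: bottleneck 4. Total 13.
Augment S→mux→relay→pump→hub→sink: bottleneck 1. Total 14.
No augmenting path remains in the residual graph.

14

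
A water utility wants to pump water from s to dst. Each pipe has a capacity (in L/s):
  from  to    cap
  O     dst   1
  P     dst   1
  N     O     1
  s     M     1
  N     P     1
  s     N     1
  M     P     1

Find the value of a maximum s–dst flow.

2

Augment s->N->O->dst: bottleneck 1. Total 1.
Augment s->M->P->dst: bottleneck 1. Total 2.
No augmenting path remains in the residual graph.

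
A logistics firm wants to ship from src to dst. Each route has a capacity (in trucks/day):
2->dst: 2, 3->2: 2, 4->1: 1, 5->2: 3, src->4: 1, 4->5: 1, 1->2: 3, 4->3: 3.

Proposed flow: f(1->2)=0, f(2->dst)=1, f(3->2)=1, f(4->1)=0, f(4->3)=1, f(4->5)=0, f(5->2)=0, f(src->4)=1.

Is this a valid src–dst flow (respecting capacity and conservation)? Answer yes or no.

Every edge has 0 ≤ f(e) ≤ cap(e).
At each intermediate node, inflow equals outflow.

Yes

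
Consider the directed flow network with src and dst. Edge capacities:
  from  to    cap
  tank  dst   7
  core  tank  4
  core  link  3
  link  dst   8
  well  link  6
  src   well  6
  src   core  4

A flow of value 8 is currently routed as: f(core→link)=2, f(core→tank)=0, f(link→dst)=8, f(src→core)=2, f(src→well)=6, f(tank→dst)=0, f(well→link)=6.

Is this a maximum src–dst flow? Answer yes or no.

Residual path src→core→tank→dst has bottleneck 2 > 0.
Pushing 2 along it raises the flow to 10, so the given flow is not maximum.

No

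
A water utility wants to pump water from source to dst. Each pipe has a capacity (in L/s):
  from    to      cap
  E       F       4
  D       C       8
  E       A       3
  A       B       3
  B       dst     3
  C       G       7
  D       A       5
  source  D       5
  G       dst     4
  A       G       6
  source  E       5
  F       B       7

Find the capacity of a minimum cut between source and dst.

7

Max flow = 7 (via 3 augmenting paths).
In the residual at optimum, the set reachable from source is {A, B, C, D, E, F, G, source}.
Cut edges: B→dst (cap 3), G→dst (cap 4). Sum = 7.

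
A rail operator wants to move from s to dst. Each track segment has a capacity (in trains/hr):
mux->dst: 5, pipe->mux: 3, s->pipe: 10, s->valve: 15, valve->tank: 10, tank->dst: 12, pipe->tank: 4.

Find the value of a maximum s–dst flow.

Augment s->valve->tank->dst: bottleneck 10. Total 10.
Augment s->pipe->tank->dst: bottleneck 2. Total 12.
Augment s->pipe->mux->dst: bottleneck 3. Total 15.
No augmenting path remains in the residual graph.

15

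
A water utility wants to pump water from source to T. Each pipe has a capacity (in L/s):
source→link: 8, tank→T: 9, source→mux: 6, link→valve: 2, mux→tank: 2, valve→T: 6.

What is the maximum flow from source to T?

4

Augment source→link→valve→T: bottleneck 2. Total 2.
Augment source→mux→tank→T: bottleneck 2. Total 4.
No augmenting path remains in the residual graph.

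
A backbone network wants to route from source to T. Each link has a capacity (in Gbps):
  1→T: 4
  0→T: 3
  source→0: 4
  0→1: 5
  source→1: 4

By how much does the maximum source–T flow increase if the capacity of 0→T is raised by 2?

1

Original max flow = 7.
After raising cap(0→T), augmenting paths through that edge carry 1 more unit.
New max flow = 8. Increase = 1.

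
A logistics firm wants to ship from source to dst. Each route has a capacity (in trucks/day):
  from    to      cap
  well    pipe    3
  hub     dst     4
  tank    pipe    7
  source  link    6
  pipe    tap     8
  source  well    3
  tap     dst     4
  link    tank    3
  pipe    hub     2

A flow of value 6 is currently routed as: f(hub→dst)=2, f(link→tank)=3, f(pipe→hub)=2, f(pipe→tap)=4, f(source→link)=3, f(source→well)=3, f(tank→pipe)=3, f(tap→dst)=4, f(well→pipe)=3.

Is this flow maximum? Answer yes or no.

Residual reachable from source: {link, source}; dst is not reachable.
Saturated cut: source→well, link→tank with total capacity 6 = current flow value. Flow is maximum.

Yes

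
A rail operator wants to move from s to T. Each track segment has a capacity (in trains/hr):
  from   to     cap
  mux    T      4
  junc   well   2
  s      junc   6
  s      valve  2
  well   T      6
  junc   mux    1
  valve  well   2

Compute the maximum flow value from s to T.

5

Augment s→junc→mux→T: bottleneck 1. Total 1.
Augment s→junc→well→T: bottleneck 2. Total 3.
Augment s→valve→well→T: bottleneck 2. Total 5.
No augmenting path remains in the residual graph.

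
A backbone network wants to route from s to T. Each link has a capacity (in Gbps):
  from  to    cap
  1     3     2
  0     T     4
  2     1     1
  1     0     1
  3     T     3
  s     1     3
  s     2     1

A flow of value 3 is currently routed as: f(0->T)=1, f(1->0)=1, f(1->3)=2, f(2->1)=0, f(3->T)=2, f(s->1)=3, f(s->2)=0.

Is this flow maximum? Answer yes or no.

Residual reachable from s: {1, 2, s}; T is not reachable.
Saturated cut: 1->0, 1->3 with total capacity 3 = current flow value. Flow is maximum.

Yes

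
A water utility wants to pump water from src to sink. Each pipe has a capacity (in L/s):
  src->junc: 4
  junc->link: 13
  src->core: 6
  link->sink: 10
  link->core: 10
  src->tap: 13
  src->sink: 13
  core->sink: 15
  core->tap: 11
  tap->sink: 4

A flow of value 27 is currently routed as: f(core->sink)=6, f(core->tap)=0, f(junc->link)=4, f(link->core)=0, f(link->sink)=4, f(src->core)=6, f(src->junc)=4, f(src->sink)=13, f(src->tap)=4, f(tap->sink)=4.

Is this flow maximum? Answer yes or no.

Yes

Residual reachable from src: {src, tap}; sink is not reachable.
Saturated cut: src->junc, src->core, src->sink, tap->sink with total capacity 27 = current flow value. Flow is maximum.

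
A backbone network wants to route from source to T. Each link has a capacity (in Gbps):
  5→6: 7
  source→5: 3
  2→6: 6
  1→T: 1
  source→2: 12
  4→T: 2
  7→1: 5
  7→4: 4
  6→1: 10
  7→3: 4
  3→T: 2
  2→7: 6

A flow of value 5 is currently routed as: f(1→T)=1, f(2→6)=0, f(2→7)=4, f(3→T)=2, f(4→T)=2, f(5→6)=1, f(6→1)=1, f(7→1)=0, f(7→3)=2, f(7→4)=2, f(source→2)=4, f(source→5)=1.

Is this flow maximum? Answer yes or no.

Yes

Residual reachable from source: {1, 2, 3, 4, 5, 6, 7, source}; T is not reachable.
Saturated cut: 3→T, 1→T, 4→T with total capacity 5 = current flow value. Flow is maximum.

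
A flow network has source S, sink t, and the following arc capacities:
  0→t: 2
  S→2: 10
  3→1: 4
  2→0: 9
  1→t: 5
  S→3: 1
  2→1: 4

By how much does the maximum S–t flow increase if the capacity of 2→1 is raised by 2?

Original max flow = 7.
Even with extra capacity on 2→1, another cut of capacity 7 remains binding.
New max flow = 7. Increase = 0.

0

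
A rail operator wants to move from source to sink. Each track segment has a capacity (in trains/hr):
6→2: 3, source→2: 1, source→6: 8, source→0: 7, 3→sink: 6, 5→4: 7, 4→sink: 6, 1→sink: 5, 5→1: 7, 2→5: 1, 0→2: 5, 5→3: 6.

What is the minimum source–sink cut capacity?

1

Max flow = 1 (via 1 augmenting path).
In the residual at optimum, the set reachable from source is {0, 2, 6, source}.
Cut edges: 2→5 (cap 1). Sum = 1.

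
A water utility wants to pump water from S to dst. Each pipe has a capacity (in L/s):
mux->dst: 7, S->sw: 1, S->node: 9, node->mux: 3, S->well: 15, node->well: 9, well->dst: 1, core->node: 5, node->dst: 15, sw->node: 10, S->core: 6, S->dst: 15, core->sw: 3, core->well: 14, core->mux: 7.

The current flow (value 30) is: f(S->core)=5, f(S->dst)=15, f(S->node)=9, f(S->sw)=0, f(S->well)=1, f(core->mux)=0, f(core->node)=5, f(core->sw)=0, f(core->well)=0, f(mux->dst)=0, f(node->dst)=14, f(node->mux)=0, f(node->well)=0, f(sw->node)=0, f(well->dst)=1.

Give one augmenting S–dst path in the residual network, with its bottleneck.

S->core->mux->dst, bottleneck 1

Residual along S->core->mux->dst: S->core: 1, core->mux: 7, mux->dst: 7.
Bottleneck = min = 1.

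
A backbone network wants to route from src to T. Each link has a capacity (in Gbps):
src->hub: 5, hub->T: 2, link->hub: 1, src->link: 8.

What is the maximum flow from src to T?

Augment src->hub->T: bottleneck 2. Total 2.
No augmenting path remains in the residual graph.

2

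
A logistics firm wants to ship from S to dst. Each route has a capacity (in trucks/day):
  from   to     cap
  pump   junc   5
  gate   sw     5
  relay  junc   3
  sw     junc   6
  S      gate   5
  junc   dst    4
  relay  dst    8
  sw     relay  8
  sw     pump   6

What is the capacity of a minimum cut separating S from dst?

5

Max flow = 5 (via 1 augmenting path).
In the residual at optimum, the set reachable from S is {S}.
Cut edges: S→gate (cap 5). Sum = 5.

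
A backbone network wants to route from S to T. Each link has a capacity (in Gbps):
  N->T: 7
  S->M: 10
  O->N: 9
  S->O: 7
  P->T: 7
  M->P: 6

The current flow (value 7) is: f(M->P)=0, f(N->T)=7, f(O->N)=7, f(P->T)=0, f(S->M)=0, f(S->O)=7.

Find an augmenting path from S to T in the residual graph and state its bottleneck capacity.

S->M->P->T, bottleneck 6

Residual along S->M->P->T: S->M: 10, M->P: 6, P->T: 7.
Bottleneck = min = 6.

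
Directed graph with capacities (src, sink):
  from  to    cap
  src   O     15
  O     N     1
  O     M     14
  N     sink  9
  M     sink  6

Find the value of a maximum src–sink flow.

Augment src→O→M→sink: bottleneck 6. Total 6.
Augment src→O→N→sink: bottleneck 1. Total 7.
No augmenting path remains in the residual graph.

7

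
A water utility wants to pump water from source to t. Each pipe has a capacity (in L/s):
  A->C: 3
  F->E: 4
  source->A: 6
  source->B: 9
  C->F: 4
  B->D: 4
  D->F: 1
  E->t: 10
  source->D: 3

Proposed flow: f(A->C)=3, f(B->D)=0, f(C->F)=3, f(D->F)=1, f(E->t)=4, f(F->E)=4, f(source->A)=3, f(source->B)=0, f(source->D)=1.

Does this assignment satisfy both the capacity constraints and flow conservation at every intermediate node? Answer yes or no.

Every edge has 0 ≤ f(e) ≤ cap(e).
At each intermediate node, inflow equals outflow.

Yes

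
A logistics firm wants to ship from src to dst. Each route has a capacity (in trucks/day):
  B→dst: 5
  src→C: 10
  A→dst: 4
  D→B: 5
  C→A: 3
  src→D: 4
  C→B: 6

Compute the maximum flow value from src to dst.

Augment src→D→B→dst: bottleneck 4. Total 4.
Augment src→C→B→dst: bottleneck 1. Total 5.
Augment src→C→A→dst: bottleneck 3. Total 8.
No augmenting path remains in the residual graph.

8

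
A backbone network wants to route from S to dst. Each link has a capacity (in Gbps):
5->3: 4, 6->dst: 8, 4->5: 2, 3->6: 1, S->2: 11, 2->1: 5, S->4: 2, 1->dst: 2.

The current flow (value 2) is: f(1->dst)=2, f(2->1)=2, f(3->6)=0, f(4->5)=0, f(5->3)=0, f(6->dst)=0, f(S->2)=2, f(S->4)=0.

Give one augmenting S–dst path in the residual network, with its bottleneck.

S->4->5->3->6->dst, bottleneck 1

Residual along S->4->5->3->6->dst: S->4: 2, 4->5: 2, 5->3: 4, 3->6: 1, 6->dst: 8.
Bottleneck = min = 1.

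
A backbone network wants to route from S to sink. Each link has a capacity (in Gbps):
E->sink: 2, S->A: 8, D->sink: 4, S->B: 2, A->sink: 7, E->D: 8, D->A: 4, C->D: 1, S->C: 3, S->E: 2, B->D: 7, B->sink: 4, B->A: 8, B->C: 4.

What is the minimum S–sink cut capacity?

12

Max flow = 12 (via 4 augmenting paths).
In the residual at optimum, the set reachable from S is {A, C, S}.
Cut edges: S->B (cap 2), S->E (cap 2), C->D (cap 1), A->sink (cap 7). Sum = 12.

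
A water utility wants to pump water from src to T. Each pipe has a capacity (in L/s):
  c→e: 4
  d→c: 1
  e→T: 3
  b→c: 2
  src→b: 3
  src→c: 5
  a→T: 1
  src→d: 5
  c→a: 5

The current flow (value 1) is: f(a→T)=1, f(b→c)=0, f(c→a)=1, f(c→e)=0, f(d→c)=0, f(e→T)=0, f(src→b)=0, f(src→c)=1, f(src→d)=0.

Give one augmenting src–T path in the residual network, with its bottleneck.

Residual along src→c→e→T: src→c: 4, c→e: 4, e→T: 3.
Bottleneck = min = 3.

src→c→e→T, bottleneck 3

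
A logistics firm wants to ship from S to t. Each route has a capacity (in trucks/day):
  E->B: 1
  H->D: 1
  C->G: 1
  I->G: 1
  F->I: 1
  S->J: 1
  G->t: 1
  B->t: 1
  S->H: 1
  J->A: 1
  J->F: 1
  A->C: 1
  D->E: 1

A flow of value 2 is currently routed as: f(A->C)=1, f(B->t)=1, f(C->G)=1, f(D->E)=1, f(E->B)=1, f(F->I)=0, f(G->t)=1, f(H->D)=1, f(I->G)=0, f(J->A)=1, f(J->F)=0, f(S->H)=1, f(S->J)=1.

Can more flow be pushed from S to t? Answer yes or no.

No

Residual reachable from S: {S}; t is not reachable.
Saturated cut: S->J, S->H with total capacity 2 = current flow value. Flow is maximum.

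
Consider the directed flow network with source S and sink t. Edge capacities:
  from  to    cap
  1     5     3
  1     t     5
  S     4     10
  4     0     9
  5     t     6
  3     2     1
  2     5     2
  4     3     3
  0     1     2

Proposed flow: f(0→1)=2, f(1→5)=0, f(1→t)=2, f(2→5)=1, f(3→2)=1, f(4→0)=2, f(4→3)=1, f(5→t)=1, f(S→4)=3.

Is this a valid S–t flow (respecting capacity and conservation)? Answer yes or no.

Yes

Every edge has 0 ≤ f(e) ≤ cap(e).
At each intermediate node, inflow equals outflow.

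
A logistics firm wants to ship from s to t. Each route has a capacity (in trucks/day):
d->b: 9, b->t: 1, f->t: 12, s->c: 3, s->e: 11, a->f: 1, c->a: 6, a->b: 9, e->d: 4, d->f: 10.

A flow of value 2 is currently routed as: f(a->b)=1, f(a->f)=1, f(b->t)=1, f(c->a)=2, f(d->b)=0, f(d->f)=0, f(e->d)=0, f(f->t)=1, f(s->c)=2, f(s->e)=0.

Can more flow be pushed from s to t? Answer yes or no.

Yes

Residual path s->e->d->f->t has bottleneck 4 > 0.
Pushing 4 along it raises the flow to 6, so the given flow is not maximum.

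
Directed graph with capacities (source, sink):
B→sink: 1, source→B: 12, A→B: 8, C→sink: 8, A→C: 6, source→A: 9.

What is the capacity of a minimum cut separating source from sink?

Max flow = 7 (via 2 augmenting paths).
In the residual at optimum, the set reachable from source is {A, B, source}.
Cut edges: A→C (cap 6), B→sink (cap 1). Sum = 7.

7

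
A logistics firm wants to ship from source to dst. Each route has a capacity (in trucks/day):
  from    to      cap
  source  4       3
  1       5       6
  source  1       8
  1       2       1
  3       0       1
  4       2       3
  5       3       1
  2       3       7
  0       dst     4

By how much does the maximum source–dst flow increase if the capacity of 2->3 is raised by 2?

Original max flow = 1.
Edge 2->3 does not cross the min cut (source side {1, 2, 3, 4, 5, source}), so extra capacity there cannot help.
New max flow = 1. Increase = 0.

0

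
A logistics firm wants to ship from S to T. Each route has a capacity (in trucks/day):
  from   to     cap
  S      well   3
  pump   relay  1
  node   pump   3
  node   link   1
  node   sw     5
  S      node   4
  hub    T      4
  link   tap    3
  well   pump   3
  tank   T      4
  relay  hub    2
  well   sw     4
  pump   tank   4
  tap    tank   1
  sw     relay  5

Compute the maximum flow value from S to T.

Augment S→node→pump→tank→T: bottleneck 3. Total 3.
Augment S→well→pump→tank→T: bottleneck 1. Total 4.
Augment S→node→sw→relay→hub→T: bottleneck 1. Total 5.
Augment S→well→sw→relay→hub→T: bottleneck 1. Total 6.
No augmenting path remains in the residual graph.

6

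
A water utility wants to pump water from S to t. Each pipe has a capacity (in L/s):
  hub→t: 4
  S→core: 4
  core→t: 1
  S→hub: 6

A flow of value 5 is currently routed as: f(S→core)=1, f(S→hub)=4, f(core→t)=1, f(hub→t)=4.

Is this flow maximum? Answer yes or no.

Residual reachable from S: {S, core, hub}; t is not reachable.
Saturated cut: hub→t, core→t with total capacity 5 = current flow value. Flow is maximum.

Yes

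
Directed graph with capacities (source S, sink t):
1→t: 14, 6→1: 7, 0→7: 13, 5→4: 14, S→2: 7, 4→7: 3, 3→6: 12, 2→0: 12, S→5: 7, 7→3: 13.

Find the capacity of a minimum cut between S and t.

Max flow = 7 (via 1 augmenting path).
In the residual at optimum, the set reachable from S is {0, 2, 3, 4, 5, 6, 7, S}.
Cut edges: 6→1 (cap 7). Sum = 7.

7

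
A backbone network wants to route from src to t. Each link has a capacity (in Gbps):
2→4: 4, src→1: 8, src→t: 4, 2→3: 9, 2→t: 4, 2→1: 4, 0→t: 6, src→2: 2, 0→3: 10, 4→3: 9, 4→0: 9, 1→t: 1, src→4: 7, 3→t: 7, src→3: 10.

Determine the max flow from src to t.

Augment src→t: bottleneck 4. Total 4.
Augment src→2→t: bottleneck 2. Total 6.
Augment src→1→t: bottleneck 1. Total 7.
Augment src→3→t: bottleneck 7. Total 14.
Augment src→4→0→t: bottleneck 6. Total 20.
No augmenting path remains in the residual graph.

20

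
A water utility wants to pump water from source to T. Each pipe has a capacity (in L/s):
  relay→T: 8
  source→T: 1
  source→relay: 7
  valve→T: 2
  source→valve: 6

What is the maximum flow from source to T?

10

Augment source→T: bottleneck 1. Total 1.
Augment source→valve→T: bottleneck 2. Total 3.
Augment source→relay→T: bottleneck 7. Total 10.
No augmenting path remains in the residual graph.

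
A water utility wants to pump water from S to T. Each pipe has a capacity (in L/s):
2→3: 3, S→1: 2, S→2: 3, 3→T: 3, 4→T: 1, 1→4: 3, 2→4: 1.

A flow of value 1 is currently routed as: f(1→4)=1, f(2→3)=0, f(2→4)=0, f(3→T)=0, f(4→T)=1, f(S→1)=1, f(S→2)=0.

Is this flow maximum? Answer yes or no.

Residual path S→2→3→T has bottleneck 3 > 0.
Pushing 3 along it raises the flow to 4, so the given flow is not maximum.

No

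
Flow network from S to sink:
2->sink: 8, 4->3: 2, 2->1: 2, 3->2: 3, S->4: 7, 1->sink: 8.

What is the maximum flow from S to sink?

2

Augment S->4->3->2->sink: bottleneck 2. Total 2.
No augmenting path remains in the residual graph.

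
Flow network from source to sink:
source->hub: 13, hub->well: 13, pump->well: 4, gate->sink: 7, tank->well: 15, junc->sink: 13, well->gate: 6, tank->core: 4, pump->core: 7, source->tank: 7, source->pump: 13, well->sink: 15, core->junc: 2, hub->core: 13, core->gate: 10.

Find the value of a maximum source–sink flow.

Augment source->tank->well->sink: bottleneck 7. Total 7.
Augment source->pump->well->sink: bottleneck 4. Total 11.
Augment source->hub->well->sink: bottleneck 4. Total 15.
Augment source->pump->core->junc->sink: bottleneck 2. Total 17.
Augment source->pump->core->gate->sink: bottleneck 5. Total 22.
Augment source->hub->core->gate->sink: bottleneck 2. Total 24.
No augmenting path remains in the residual graph.

24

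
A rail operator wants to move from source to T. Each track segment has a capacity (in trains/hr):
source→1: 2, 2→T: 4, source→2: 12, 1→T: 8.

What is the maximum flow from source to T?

6

Augment source→1→T: bottleneck 2. Total 2.
Augment source→2→T: bottleneck 4. Total 6.
No augmenting path remains in the residual graph.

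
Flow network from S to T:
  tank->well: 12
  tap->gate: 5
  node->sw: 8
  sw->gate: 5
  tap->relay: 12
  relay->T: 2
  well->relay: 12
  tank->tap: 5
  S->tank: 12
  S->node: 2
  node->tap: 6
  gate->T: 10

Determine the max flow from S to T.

9

Augment S->node->sw->gate->T: bottleneck 2. Total 2.
Augment S->tank->tap->gate->T: bottleneck 5. Total 7.
Augment S->tank->well->relay->T: bottleneck 2. Total 9.
No augmenting path remains in the residual graph.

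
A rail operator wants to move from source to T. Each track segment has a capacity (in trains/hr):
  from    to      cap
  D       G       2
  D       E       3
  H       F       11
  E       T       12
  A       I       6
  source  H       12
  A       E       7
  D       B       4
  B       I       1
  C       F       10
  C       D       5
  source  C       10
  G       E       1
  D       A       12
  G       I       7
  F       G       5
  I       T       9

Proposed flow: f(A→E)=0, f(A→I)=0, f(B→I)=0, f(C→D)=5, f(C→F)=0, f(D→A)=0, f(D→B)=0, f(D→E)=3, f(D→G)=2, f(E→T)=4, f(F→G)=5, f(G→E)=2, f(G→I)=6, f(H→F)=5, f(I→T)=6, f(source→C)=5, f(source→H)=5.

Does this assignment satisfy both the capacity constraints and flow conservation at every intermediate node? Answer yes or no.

Capacity violated on G→E: flow 2 > capacity 1.

No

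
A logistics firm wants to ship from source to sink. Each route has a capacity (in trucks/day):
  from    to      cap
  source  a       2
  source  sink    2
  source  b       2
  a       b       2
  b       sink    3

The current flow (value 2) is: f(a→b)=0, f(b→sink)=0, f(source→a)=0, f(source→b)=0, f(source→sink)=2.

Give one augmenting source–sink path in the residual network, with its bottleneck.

Residual along source→b→sink: source→b: 2, b→sink: 3.
Bottleneck = min = 2.

source→b→sink, bottleneck 2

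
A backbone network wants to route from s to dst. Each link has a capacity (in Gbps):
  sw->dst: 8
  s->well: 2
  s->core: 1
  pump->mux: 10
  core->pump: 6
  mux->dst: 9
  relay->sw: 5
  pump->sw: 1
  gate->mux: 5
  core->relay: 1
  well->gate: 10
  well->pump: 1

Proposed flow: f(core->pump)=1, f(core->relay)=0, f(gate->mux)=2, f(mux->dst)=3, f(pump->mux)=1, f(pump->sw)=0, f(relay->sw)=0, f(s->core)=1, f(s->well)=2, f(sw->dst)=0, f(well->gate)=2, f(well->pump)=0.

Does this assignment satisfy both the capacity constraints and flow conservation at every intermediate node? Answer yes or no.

Every edge has 0 ≤ f(e) ≤ cap(e).
At each intermediate node, inflow equals outflow.

Yes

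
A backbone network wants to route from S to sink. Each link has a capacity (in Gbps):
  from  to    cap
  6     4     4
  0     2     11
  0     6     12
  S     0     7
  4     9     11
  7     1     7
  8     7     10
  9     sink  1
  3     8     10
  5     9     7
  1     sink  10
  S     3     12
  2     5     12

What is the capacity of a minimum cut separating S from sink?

Max flow = 8 (via 2 augmenting paths).
In the residual at optimum, the set reachable from S is {0, 2, 3, 4, 5, 6, 7, 8, 9, S}.
Cut edges: 7->1 (cap 7), 9->sink (cap 1). Sum = 8.

8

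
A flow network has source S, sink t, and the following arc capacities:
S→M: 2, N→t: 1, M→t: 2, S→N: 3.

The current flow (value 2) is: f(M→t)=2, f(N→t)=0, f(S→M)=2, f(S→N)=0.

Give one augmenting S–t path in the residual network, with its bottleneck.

Residual along S→N→t: S→N: 3, N→t: 1.
Bottleneck = min = 1.

S→N→t, bottleneck 1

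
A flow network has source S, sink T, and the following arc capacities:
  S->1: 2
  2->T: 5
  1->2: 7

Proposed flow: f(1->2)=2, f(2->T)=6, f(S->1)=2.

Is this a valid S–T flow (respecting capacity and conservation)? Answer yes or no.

Capacity violated on 2->T: flow 6 > capacity 5.

No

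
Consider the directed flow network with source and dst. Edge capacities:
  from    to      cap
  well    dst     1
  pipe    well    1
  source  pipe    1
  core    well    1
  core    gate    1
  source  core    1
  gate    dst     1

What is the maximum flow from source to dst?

2

Augment source->pipe->well->dst: bottleneck 1. Total 1.
Augment source->core->gate->dst: bottleneck 1. Total 2.
No augmenting path remains in the residual graph.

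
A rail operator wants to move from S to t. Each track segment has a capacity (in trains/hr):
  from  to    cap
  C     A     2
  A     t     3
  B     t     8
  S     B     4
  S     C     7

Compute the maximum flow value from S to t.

6

Augment S->B->t: bottleneck 4. Total 4.
Augment S->C->A->t: bottleneck 2. Total 6.
No augmenting path remains in the residual graph.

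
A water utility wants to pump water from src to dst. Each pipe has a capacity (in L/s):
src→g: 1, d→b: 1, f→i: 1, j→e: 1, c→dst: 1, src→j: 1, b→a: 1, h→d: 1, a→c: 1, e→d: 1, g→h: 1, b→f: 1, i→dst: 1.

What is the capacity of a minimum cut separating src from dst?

1

Max flow = 1 (via 1 augmenting path).
In the residual at optimum, the set reachable from src is {d, e, g, h, j, src}.
Cut edges: d→b (cap 1). Sum = 1.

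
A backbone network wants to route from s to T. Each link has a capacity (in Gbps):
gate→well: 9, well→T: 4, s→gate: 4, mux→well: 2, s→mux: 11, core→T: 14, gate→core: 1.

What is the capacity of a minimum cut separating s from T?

5

Max flow = 5 (via 3 augmenting paths).
In the residual at optimum, the set reachable from s is {gate, mux, s, well}.
Cut edges: gate→core (cap 1), well→T (cap 4). Sum = 5.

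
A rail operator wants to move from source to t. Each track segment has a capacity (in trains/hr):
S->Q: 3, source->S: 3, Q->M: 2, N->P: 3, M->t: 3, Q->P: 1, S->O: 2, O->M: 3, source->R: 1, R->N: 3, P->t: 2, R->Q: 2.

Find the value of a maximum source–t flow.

4

Augment source->S->O->M->t: bottleneck 2. Total 2.
Augment source->S->Q->M->t: bottleneck 1. Total 3.
Augment source->R->Q->P->t: bottleneck 1. Total 4.
No augmenting path remains in the residual graph.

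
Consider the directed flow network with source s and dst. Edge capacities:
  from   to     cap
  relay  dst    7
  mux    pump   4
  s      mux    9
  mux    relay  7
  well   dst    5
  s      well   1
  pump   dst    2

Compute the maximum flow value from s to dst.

Augment s->well->dst: bottleneck 1. Total 1.
Augment s->mux->pump->dst: bottleneck 2. Total 3.
Augment s->mux->relay->dst: bottleneck 7. Total 10.
No augmenting path remains in the residual graph.

10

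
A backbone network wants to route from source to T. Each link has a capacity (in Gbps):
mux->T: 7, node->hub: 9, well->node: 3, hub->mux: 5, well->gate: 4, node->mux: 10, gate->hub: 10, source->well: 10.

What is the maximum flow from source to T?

7

Augment source->well->node->mux->T: bottleneck 3. Total 3.
Augment source->well->gate->hub->mux->T: bottleneck 4. Total 7.
No augmenting path remains in the residual graph.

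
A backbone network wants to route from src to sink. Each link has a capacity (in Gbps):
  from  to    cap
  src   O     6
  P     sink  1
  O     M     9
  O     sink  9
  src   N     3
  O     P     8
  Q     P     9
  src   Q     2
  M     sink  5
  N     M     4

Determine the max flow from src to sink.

10

Augment src->O->sink: bottleneck 6. Total 6.
Augment src->N->M->sink: bottleneck 3. Total 9.
Augment src->Q->P->sink: bottleneck 1. Total 10.
No augmenting path remains in the residual graph.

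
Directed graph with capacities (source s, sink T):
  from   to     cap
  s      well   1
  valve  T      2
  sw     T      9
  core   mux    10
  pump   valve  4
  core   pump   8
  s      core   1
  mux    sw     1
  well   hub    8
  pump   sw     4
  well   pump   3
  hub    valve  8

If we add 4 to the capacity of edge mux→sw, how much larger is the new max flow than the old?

0

Original max flow = 2.
Edge mux→sw does not cross the min cut (source side {s}), so extra capacity there cannot help.
New max flow = 2. Increase = 0.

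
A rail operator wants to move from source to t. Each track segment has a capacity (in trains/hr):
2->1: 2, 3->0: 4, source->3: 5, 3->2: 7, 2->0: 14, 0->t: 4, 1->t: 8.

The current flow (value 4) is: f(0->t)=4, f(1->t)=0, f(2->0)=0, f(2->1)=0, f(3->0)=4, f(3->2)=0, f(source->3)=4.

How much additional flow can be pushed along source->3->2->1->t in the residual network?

1

Residual capacities along the path: source->3: 1, 3->2: 7, 2->1: 2, 1->t: 8.
Minimum is 1.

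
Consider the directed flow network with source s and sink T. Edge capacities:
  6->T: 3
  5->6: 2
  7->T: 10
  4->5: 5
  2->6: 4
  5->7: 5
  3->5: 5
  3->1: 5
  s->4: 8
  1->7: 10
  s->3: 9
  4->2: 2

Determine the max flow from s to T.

13

Augment s->4->2->6->T: bottleneck 2. Total 2.
Augment s->4->5->6->T: bottleneck 1. Total 3.
Augment s->4->5->7->T: bottleneck 4. Total 7.
Augment s->3->5->7->T: bottleneck 1. Total 8.
Augment s->3->1->7->T: bottleneck 5. Total 13.
No augmenting path remains in the residual graph.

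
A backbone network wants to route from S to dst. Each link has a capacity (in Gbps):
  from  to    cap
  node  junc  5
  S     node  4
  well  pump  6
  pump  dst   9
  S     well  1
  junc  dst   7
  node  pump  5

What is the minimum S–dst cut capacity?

5

Max flow = 5 (via 2 augmenting paths).
In the residual at optimum, the set reachable from S is {S}.
Cut edges: S->node (cap 4), S->well (cap 1). Sum = 5.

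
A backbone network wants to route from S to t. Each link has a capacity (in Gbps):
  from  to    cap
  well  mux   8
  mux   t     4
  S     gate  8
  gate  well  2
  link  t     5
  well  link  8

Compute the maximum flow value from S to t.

2

Augment S->gate->well->mux->t: bottleneck 2. Total 2.
No augmenting path remains in the residual graph.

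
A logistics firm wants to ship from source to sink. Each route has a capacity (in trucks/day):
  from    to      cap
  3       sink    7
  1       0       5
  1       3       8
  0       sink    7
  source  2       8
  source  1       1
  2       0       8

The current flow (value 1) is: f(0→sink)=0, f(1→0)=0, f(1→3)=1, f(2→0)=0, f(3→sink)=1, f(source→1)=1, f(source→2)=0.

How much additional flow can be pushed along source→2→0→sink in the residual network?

7

Residual capacities along the path: source→2: 8, 2→0: 8, 0→sink: 7.
Minimum is 7.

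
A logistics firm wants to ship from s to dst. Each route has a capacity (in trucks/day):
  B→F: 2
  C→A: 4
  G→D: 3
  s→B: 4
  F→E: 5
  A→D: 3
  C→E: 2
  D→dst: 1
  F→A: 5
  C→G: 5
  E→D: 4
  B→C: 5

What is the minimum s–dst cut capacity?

Max flow = 1 (via 1 augmenting path).
In the residual at optimum, the set reachable from s is {A, B, C, D, E, F, G, s}.
Cut edges: D→dst (cap 1). Sum = 1.

1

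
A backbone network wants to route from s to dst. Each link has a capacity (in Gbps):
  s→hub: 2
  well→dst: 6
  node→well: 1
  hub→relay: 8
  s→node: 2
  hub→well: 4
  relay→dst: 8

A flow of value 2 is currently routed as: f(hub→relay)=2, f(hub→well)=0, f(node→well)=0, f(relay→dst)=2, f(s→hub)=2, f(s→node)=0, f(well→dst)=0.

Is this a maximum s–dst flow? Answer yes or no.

Residual path s→node→well→dst has bottleneck 1 > 0.
Pushing 1 along it raises the flow to 3, so the given flow is not maximum.

No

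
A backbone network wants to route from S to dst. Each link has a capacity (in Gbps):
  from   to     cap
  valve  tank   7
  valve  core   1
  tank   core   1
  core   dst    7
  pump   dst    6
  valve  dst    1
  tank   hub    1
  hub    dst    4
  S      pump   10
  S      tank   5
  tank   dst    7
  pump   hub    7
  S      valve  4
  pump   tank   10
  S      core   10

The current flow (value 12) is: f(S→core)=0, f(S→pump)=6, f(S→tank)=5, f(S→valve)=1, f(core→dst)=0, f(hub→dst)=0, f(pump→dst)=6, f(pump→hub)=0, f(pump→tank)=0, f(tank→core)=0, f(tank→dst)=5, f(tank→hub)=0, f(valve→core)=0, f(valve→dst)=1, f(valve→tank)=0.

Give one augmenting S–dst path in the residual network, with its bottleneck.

Residual along S→core→dst: S→core: 10, core→dst: 7.
Bottleneck = min = 7.

S→core→dst, bottleneck 7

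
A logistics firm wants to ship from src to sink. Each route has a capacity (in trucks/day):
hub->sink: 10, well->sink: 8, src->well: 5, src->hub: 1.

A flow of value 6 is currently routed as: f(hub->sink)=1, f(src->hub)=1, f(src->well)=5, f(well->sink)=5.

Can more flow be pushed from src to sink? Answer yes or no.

No

Residual reachable from src: {src}; sink is not reachable.
Saturated cut: src->well, src->hub with total capacity 6 = current flow value. Flow is maximum.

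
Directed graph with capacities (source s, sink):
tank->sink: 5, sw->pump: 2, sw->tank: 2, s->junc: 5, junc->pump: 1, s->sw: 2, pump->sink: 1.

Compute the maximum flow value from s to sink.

3

Augment s->junc->pump->sink: bottleneck 1. Total 1.
Augment s->sw->tank->sink: bottleneck 2. Total 3.
No augmenting path remains in the residual graph.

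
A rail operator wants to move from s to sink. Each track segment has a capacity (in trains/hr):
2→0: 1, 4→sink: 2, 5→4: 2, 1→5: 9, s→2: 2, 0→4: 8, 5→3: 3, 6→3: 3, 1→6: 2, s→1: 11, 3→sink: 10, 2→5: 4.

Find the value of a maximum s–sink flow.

Augment s→2→0→4→sink: bottleneck 1. Total 1.
Augment s→2→5→4→sink: bottleneck 1. Total 2.
Augment s→1→5→3→sink: bottleneck 3. Total 5.
Augment s→1→6→3→sink: bottleneck 2. Total 7.
No augmenting path remains in the residual graph.

7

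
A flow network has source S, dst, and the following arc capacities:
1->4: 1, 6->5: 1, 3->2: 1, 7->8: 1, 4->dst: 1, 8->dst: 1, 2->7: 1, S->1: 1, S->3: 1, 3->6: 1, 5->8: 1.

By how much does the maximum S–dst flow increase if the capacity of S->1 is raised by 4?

Original max flow = 2.
Even with extra capacity on S->1, another cut of capacity 2 remains binding.
New max flow = 2. Increase = 0.

0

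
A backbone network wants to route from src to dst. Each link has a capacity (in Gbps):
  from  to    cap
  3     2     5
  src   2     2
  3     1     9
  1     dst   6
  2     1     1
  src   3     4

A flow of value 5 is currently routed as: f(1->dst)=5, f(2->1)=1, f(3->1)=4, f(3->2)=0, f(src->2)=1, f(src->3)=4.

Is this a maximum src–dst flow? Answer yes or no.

Residual reachable from src: {2, src}; dst is not reachable.
Saturated cut: src->3, 2->1 with total capacity 5 = current flow value. Flow is maximum.

Yes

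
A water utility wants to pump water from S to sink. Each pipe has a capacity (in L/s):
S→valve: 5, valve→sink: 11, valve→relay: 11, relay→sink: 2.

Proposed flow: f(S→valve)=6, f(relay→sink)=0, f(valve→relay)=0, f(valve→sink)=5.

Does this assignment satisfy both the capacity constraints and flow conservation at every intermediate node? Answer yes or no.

No

Capacity violated on S→valve: flow 6 > capacity 5.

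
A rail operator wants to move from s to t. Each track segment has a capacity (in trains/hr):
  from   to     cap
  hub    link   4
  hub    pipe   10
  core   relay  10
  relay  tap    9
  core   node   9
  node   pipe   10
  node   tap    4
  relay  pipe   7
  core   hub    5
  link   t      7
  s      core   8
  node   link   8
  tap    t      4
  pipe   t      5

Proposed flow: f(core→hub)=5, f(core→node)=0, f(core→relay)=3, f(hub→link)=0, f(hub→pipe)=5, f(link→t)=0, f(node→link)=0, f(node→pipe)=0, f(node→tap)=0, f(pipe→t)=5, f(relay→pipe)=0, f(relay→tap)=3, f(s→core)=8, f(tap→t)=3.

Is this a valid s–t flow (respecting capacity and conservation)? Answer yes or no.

Every edge has 0 ≤ f(e) ≤ cap(e).
At each intermediate node, inflow equals outflow.

Yes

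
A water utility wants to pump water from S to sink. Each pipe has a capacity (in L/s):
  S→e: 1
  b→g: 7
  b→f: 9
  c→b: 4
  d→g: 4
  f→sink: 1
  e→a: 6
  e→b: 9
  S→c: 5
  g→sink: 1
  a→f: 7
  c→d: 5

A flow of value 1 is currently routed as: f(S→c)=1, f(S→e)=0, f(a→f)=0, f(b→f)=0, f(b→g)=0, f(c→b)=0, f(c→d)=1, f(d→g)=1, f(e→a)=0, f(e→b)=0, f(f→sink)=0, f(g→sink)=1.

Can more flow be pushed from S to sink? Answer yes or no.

Yes

Residual path S→c→b→f→sink has bottleneck 1 > 0.
Pushing 1 along it raises the flow to 2, so the given flow is not maximum.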